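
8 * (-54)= -432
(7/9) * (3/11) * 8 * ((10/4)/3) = 140/99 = 1.41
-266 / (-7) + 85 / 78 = 3049 / 78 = 39.09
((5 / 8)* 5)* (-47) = -1175 / 8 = -146.88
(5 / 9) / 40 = 0.01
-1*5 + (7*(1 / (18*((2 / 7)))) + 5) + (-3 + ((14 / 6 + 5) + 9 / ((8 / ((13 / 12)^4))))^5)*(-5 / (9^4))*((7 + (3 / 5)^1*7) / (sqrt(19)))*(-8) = 49 / 36 + 823573810834876061548492471*sqrt(19) / 4143868578503226443169792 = 867.67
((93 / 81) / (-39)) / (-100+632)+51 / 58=14284099 / 16245684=0.88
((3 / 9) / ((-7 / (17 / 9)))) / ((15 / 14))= -34 / 405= -0.08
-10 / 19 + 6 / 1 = 104 / 19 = 5.47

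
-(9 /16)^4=-6561 /65536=-0.10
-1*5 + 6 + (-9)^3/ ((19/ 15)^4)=-36775304/ 130321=-282.19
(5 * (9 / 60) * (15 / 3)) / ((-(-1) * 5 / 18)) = 27 / 2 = 13.50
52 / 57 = 0.91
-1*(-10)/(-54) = -5/27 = -0.19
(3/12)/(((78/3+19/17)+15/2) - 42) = -17/502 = -0.03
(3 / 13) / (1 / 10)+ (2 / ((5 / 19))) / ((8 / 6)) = 1041 / 130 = 8.01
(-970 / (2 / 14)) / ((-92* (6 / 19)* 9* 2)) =64505 / 4968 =12.98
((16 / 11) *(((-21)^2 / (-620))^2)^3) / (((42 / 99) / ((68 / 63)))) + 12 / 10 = 2980682764288251 / 1775007362000000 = 1.68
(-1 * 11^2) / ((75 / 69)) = -2783 / 25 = -111.32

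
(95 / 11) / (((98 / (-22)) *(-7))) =95 / 343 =0.28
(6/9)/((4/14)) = 7/3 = 2.33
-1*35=-35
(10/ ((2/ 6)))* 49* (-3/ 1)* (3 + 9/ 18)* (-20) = 308700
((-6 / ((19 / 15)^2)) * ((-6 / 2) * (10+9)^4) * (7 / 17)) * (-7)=-71640450 / 17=-4214144.12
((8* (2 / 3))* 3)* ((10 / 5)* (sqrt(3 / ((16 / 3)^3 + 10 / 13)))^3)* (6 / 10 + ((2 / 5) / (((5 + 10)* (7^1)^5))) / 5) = 95568013944* sqrt(695734) / 1504319108670875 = 0.05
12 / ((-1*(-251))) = 12 / 251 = 0.05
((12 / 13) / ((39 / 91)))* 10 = 21.54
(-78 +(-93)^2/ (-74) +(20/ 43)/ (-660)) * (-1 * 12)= 40926946/ 17501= 2338.55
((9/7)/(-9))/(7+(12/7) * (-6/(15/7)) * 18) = 5/2779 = 0.00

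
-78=-78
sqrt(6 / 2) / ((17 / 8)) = 8 * sqrt(3) / 17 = 0.82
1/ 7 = 0.14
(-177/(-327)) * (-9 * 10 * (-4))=21240/109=194.86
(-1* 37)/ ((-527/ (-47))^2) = -81733/ 277729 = -0.29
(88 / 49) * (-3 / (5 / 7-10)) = 264 / 455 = 0.58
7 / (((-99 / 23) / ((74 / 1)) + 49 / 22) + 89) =65527 / 853434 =0.08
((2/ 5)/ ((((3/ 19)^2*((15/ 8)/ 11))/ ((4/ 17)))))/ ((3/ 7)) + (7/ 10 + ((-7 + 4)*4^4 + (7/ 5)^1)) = -49174199/ 68850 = -714.22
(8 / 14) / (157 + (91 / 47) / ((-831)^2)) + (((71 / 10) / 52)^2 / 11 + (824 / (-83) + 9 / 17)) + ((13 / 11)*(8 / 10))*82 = 12288864330837104429 / 180362355919345600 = 68.13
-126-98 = -224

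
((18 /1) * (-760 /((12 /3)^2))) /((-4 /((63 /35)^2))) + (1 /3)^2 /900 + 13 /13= 1404439 /2025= 693.55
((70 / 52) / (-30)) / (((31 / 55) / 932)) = -89705 / 1209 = -74.20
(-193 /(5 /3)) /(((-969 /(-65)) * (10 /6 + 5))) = -7527 /6460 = -1.17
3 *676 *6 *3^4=985608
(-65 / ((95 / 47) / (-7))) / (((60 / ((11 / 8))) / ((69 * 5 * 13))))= 14067053 / 608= 23136.60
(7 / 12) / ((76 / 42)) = 49 / 152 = 0.32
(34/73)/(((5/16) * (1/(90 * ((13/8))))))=15912/73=217.97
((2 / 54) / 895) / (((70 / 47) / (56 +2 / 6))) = 7943 / 5074650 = 0.00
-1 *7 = -7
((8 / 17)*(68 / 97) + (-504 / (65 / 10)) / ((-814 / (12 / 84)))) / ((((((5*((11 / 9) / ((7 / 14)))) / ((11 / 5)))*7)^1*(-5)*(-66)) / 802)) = 106042044 / 4939809875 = 0.02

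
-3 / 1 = -3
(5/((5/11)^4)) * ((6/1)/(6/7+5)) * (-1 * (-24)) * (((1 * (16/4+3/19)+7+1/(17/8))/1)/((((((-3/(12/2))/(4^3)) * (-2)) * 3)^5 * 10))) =1102206496415940608/74491875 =14796331766.60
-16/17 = -0.94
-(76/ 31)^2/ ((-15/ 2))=11552/ 14415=0.80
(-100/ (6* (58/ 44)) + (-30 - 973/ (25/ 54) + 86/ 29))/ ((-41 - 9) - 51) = 4657454/ 219675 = 21.20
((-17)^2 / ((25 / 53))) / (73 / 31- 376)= -474827 / 289575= -1.64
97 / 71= 1.37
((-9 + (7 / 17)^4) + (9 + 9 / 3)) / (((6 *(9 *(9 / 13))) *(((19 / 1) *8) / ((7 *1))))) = 5754931 / 1542465828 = 0.00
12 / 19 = 0.63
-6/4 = -3/2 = -1.50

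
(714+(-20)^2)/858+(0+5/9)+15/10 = 8633/2574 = 3.35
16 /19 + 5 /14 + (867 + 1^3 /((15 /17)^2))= 52038599 /59850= 869.48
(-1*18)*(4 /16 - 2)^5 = 151263 /512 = 295.44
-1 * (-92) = 92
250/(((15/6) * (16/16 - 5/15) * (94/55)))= 4125/47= 87.77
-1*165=-165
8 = 8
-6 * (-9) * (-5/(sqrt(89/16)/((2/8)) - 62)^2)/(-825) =18/(55 * (62 - sqrt(89))^2) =0.00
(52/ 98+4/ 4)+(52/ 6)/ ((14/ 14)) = 1499/ 147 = 10.20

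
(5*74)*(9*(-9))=-29970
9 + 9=18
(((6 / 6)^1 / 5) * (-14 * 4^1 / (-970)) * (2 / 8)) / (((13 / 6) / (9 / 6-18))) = -693 / 31525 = -0.02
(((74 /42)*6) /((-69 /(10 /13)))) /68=-185 /106743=-0.00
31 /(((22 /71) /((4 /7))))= 4402 /77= 57.17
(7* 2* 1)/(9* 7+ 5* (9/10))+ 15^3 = 455653/135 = 3375.21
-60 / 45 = -4 / 3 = -1.33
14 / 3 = 4.67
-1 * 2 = -2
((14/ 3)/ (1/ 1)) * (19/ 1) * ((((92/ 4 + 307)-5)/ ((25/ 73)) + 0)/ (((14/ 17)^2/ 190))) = 495041105/ 21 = 23573385.95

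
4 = 4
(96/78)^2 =1.51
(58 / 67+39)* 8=21368 / 67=318.93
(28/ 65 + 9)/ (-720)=-613/ 46800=-0.01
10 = 10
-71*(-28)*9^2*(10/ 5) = 322056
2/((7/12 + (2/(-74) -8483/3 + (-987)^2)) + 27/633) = 187368/90999197585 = 0.00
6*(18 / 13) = 108 / 13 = 8.31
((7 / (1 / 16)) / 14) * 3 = 24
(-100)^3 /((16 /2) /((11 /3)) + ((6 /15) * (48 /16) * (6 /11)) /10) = -444983.82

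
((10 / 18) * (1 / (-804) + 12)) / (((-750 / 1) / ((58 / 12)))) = -279763 / 6512400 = -0.04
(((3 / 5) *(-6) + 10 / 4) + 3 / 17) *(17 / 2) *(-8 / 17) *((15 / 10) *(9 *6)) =25434 / 85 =299.22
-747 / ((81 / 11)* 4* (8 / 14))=-6391 / 144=-44.38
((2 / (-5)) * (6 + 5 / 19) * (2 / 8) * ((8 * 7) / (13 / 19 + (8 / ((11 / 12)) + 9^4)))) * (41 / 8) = -0.03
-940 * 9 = -8460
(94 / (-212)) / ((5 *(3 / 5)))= -47 / 318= -0.15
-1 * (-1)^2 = -1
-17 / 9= -1.89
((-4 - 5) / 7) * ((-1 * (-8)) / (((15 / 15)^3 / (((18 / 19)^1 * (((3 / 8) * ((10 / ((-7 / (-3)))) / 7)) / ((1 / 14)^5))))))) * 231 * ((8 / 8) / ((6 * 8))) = -110020680 / 19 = -5790562.11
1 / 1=1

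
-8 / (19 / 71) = -568 / 19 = -29.89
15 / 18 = 5 / 6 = 0.83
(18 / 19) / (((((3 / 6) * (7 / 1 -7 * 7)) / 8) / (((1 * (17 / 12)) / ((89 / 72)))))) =-4896 / 11837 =-0.41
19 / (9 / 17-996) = -323 / 16923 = -0.02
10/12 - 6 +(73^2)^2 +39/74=3152204236/111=28398236.36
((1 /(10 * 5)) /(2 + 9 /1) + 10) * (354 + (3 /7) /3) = 13636979 /3850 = 3542.07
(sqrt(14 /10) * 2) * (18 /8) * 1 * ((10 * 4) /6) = 6 * sqrt(35) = 35.50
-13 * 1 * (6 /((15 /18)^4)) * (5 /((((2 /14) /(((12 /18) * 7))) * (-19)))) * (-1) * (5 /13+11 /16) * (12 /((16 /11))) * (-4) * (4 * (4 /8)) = 233662968 /2375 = 98384.41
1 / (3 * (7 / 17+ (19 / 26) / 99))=14586 / 18341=0.80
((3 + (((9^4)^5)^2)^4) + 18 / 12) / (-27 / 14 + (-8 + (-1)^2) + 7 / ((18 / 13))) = -60141195300224318425296291451226715271444331482944052745110786626367270346945117865855013288914287658335139302349457389287008375926411011448211448800551093 / 488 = -123240154303738357428885800000000000000000000000000000000000000000000000000000000000000000000000000000000000000000000000000000000000000000000000000000000.00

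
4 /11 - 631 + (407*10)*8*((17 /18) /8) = 318112 /99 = 3213.25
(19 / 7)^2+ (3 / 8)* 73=13619 / 392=34.74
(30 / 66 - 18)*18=-3474 / 11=-315.82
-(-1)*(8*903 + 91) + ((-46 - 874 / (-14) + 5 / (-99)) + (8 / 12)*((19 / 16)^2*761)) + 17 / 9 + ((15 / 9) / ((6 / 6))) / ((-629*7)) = 64153563701 / 7970688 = 8048.69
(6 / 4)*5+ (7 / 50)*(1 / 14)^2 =10501 / 1400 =7.50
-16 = -16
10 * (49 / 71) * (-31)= -15190 / 71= -213.94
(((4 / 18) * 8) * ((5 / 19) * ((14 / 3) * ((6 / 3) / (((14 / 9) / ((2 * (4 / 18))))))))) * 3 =640 / 171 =3.74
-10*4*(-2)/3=80/3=26.67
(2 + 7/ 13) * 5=165/ 13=12.69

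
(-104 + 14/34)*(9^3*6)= -7702614/17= -453094.94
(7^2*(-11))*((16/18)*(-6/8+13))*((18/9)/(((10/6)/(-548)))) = 57892912/15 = 3859527.47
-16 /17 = -0.94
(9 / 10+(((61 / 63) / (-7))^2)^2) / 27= 340544192659 / 10212172027470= 0.03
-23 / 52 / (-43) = 23 / 2236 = 0.01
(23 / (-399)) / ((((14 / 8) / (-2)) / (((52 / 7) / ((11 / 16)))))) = 153088 / 215061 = 0.71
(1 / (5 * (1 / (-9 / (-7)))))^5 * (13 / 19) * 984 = 755354808 / 997915625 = 0.76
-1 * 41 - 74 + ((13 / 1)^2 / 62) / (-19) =-135639 / 1178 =-115.14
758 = 758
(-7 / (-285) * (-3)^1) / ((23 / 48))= -336 / 2185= -0.15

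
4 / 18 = 2 / 9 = 0.22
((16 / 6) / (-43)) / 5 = -8 / 645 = -0.01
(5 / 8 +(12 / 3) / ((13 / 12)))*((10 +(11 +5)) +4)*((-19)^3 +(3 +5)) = -3549345 / 4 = -887336.25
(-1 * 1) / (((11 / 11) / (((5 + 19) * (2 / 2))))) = -24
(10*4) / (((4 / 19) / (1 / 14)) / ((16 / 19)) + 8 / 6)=240 / 29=8.28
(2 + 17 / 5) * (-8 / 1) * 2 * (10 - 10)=0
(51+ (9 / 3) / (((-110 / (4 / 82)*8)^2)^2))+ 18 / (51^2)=1561252256290664960867 / 30608635918051840000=51.01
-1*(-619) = 619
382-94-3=285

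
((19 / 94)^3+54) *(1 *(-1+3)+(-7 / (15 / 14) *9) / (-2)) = 1408553603 / 830584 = 1695.86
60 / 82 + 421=17291 / 41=421.73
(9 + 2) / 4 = 11 / 4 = 2.75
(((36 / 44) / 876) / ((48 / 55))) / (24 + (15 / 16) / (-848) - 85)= -1060 / 60419399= -0.00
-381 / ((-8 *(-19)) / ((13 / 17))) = -4953 / 2584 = -1.92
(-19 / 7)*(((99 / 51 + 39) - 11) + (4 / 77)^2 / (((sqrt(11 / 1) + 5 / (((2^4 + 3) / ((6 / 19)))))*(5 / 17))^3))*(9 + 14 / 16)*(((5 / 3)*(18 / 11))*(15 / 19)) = -22532566360605998609383436331 / 13040254922046263793361172 - 340823443673585841617412*sqrt(11) / 6711895915759106364230015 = -1728.09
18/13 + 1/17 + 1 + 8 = 2308/221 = 10.44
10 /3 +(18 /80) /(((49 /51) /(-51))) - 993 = -5889467 /5880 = -1001.61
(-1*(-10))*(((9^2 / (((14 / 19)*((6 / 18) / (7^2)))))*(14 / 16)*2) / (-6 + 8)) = 141395.62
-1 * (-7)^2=-49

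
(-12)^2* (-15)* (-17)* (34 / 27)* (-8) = -369920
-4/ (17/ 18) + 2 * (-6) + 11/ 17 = -265/ 17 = -15.59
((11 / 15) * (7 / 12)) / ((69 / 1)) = 77 / 12420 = 0.01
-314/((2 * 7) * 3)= -157/21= -7.48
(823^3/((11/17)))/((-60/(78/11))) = -123194630507/1210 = -101813744.22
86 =86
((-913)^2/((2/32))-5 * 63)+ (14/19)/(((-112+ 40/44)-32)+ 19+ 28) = 38263247619/2869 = 13336788.99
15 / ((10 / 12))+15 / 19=357 / 19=18.79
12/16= 3/4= 0.75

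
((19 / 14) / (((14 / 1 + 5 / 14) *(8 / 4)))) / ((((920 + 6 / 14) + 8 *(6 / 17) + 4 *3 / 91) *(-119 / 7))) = -1729 / 574246950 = -0.00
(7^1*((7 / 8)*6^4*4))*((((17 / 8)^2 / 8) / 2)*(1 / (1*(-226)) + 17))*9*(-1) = -39652060329 / 28928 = -1370715.58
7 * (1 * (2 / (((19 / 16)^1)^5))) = 14680064 / 2476099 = 5.93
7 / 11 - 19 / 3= -188 / 33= -5.70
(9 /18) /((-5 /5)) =-1 /2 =-0.50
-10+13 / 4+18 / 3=-3 / 4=-0.75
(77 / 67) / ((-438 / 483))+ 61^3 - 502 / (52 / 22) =28837096583 / 127166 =226767.35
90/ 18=5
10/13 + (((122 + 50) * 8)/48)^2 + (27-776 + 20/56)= 121055/1638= 73.90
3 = 3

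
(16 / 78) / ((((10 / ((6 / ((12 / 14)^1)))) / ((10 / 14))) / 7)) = 28 / 39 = 0.72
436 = 436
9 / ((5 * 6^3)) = 1 / 120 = 0.01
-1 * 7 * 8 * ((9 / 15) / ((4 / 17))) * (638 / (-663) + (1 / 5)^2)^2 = -3271693166 / 26934375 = -121.47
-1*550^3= -166375000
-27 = -27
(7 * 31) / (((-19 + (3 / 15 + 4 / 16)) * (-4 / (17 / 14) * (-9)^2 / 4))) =5270 / 30051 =0.18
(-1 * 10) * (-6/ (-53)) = -60/ 53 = -1.13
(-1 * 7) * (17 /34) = -7 /2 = -3.50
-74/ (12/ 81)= -999/ 2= -499.50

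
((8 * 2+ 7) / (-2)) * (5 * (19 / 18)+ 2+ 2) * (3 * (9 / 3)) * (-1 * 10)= 19205 / 2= 9602.50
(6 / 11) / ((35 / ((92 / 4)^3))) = 73002 / 385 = 189.62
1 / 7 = 0.14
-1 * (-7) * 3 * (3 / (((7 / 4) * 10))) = 18 / 5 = 3.60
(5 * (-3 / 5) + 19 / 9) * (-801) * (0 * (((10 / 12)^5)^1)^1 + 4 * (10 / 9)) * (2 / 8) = 7120 / 9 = 791.11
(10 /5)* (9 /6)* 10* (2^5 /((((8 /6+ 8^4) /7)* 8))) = 90 /439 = 0.21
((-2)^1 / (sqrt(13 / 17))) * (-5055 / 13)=10110 * sqrt(221) / 169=889.33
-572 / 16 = -35.75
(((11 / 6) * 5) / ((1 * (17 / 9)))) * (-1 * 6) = -495 / 17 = -29.12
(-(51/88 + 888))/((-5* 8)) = 15639/704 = 22.21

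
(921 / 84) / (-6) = -307 / 168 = -1.83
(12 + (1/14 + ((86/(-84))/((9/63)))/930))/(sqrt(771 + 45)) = 0.42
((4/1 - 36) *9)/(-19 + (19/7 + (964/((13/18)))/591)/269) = 694420272/45767875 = 15.17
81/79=1.03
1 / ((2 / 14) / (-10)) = -70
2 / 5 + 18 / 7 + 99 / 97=13553 / 3395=3.99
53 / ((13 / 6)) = 318 / 13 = 24.46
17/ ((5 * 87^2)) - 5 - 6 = -416278/ 37845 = -11.00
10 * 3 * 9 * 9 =2430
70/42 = 5/3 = 1.67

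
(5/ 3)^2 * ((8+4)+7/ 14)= 625/ 18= 34.72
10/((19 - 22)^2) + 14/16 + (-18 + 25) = 647/72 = 8.99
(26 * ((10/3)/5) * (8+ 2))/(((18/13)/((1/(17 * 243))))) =3380/111537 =0.03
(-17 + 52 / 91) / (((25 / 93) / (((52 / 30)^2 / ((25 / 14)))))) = -963976 / 9375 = -102.82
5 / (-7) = -5 / 7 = -0.71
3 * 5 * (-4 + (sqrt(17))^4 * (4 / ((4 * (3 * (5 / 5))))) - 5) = 1310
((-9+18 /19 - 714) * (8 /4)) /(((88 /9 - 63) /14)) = 3457188 /9101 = 379.87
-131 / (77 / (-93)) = 12183 / 77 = 158.22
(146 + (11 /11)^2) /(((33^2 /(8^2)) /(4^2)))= 50176 /363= 138.23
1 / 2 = 0.50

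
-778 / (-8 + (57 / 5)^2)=-19450 / 3049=-6.38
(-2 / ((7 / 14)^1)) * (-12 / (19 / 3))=144 / 19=7.58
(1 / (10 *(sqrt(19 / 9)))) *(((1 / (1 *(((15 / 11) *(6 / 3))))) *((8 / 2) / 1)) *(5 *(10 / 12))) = 11 *sqrt(19) / 114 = 0.42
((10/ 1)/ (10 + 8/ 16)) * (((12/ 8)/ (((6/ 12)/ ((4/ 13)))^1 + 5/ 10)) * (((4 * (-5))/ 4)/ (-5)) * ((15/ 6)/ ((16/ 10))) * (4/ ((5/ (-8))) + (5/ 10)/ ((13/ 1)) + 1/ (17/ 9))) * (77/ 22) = -322225/ 15028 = -21.44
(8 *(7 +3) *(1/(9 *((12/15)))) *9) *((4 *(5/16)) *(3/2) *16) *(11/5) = 6600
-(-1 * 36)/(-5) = -7.20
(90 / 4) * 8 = 180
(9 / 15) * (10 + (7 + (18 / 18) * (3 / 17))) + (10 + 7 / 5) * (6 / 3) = 2814 / 85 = 33.11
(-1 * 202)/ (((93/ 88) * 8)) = -2222/ 93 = -23.89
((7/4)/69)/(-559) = -7/154284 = -0.00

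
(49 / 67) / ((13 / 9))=441 / 871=0.51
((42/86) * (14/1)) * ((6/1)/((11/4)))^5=2341011456/6925193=338.04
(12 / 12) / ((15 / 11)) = 11 / 15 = 0.73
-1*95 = -95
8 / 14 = 4 / 7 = 0.57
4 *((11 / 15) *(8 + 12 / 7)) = 2992 / 105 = 28.50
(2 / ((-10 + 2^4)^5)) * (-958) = -479 / 1944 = -0.25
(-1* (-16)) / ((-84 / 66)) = -88 / 7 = -12.57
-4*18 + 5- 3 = -70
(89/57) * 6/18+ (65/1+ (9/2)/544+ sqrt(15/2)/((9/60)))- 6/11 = 10 * sqrt(30)/3+ 132990113/2046528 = 83.24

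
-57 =-57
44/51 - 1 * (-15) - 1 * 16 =-7/51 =-0.14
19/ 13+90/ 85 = 557/ 221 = 2.52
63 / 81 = 7 / 9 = 0.78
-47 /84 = -0.56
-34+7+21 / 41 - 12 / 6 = -28.49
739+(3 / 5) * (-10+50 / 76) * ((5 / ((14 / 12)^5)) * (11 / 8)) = 230293597 / 319333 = 721.17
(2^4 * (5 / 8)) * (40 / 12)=100 / 3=33.33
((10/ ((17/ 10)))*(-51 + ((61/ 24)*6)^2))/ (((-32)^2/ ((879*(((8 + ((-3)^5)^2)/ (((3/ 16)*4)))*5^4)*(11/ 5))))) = 99261073474.66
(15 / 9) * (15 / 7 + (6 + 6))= 165 / 7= 23.57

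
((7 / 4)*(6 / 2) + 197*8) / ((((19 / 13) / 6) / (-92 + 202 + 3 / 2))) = 55008525 / 76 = 723796.38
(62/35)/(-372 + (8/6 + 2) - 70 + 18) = -0.00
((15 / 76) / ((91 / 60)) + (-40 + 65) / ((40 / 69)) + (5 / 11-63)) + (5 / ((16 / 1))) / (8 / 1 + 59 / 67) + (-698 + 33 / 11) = -527851685 / 739024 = -714.26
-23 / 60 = -0.38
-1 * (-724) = 724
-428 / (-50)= 214 / 25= 8.56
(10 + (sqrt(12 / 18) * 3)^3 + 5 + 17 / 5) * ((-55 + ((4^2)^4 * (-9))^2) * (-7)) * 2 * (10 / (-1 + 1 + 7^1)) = -128024385138928- 41747082110520 * sqrt(6) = -230283434559773.85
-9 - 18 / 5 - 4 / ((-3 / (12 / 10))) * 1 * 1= -11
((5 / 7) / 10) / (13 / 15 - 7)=-15 / 1288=-0.01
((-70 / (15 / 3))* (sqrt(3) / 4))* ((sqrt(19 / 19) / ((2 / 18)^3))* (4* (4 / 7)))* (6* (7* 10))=-2449440* sqrt(3)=-4242554.53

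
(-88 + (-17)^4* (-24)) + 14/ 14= -2004591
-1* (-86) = 86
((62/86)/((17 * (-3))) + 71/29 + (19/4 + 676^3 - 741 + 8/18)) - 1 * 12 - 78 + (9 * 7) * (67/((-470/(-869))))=55403300824816153/179343540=308922756.99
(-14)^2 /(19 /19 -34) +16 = 332 /33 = 10.06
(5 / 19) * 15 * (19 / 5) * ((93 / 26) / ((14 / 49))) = 9765 / 52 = 187.79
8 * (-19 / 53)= -152 / 53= -2.87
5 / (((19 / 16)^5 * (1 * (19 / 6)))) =31457280 / 47045881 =0.67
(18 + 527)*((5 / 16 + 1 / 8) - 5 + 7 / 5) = -27577 / 16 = -1723.56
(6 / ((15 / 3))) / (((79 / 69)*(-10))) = -207 / 1975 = -0.10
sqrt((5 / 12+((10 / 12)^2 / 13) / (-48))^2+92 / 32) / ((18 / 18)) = sqrt(1537957201) / 22464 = 1.75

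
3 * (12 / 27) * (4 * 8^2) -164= 532 / 3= 177.33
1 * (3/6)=1/2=0.50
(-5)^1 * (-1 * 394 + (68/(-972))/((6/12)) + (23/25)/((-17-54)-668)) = 1769467189/897885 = 1970.71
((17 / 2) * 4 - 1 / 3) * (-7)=-235.67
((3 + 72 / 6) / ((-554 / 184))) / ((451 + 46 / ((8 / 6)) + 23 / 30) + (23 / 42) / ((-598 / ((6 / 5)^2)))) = -9418500 / 919296797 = -0.01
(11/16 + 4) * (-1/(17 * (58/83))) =-6225/15776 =-0.39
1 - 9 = -8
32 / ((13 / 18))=576 / 13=44.31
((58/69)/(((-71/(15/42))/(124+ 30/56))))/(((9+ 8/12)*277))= -17435/88658836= -0.00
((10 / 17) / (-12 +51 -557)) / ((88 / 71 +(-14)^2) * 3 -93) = -355 / 155905827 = -0.00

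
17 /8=2.12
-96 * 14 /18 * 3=-224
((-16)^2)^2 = 65536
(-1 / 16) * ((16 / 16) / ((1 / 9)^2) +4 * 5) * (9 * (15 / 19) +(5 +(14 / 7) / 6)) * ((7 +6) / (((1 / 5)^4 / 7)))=-4072761875 / 912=-4465747.67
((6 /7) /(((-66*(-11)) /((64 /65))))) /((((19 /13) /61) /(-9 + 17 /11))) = -320128 /885115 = -0.36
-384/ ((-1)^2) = -384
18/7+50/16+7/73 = 23679/4088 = 5.79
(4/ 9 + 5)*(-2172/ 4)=-8869/ 3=-2956.33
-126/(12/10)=-105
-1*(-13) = 13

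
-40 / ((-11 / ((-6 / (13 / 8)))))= -13.43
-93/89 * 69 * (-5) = 32085/89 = 360.51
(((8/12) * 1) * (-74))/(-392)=37/294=0.13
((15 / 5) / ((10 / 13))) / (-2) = -39 / 20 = -1.95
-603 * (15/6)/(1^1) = -1507.50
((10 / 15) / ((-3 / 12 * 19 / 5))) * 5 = -200 / 57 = -3.51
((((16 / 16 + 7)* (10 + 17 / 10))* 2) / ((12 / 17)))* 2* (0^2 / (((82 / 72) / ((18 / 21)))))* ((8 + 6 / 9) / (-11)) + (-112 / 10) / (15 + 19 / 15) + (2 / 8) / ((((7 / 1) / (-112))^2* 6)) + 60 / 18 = 812 / 61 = 13.31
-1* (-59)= 59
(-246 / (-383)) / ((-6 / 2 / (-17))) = 1394 / 383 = 3.64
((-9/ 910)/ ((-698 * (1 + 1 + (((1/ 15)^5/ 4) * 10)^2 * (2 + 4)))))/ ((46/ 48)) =166075312500/ 22464976767917957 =0.00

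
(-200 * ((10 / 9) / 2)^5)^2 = 390625000000 / 3486784401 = 112.03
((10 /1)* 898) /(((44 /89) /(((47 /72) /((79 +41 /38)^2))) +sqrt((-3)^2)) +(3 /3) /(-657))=4454580145590 /2410640846083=1.85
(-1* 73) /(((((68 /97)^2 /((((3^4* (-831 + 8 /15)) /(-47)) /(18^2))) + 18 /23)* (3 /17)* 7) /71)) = -4693.97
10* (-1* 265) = -2650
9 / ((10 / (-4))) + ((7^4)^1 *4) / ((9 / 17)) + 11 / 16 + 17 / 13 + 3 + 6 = 169867939 / 9360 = 18148.28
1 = 1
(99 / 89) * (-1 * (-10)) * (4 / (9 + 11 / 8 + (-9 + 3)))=6336 / 623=10.17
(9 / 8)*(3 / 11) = 27 / 88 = 0.31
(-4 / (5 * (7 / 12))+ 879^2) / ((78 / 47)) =423664063 / 910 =465564.90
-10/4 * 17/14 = -85/28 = -3.04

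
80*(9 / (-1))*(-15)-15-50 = 10735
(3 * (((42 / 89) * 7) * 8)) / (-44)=-1764 / 979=-1.80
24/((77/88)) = 192/7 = 27.43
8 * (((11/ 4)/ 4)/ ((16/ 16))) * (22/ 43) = 121/ 43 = 2.81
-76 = -76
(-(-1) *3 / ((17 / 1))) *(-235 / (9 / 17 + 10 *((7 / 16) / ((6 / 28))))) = -8460 / 4273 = -1.98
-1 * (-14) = 14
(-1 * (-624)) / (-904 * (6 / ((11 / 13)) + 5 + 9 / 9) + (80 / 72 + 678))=-3861 / 69022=-0.06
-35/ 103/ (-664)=35/ 68392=0.00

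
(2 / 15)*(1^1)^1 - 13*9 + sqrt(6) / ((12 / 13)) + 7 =-1648 / 15 + 13*sqrt(6) / 12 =-107.21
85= 85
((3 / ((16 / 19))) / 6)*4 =19 / 8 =2.38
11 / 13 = 0.85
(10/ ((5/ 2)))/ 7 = 4/ 7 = 0.57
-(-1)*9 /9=1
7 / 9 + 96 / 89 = 1487 / 801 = 1.86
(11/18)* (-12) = -22/3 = -7.33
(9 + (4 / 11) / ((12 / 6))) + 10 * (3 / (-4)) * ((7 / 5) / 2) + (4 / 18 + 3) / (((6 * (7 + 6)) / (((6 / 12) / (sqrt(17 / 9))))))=29 * sqrt(17) / 7956 + 173 / 44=3.95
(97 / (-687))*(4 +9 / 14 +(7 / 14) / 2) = -0.69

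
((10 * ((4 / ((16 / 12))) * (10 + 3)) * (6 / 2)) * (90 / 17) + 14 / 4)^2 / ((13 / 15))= 666037454415 / 15028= 44319766.73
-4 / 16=-1 / 4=-0.25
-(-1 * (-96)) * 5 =-480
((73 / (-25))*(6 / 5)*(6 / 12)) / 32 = -219 / 4000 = -0.05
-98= -98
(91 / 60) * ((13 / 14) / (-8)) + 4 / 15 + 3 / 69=987 / 7360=0.13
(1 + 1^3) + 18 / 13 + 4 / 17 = 3.62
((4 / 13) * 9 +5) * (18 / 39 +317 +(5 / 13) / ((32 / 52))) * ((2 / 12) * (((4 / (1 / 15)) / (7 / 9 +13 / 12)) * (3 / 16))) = 451059435 / 181168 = 2489.73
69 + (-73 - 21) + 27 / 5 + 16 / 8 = -88 / 5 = -17.60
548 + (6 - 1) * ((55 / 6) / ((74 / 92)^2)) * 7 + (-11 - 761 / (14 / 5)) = 43762391 / 57498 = 761.11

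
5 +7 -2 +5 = 15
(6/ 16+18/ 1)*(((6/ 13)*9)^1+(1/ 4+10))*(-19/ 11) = -2091957/ 4576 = -457.16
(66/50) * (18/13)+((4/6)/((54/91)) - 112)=-2870711/26325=-109.05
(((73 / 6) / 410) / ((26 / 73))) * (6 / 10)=5329 / 106600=0.05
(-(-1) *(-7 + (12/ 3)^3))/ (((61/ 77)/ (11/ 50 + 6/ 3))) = 487179/ 3050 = 159.73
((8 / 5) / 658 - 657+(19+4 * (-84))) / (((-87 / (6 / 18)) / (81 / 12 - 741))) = -2740.07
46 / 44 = 1.05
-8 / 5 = -1.60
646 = 646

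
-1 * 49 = -49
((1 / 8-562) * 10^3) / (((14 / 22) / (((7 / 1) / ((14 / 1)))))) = -6180625 / 14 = -441473.21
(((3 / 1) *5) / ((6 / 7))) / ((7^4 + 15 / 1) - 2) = 0.01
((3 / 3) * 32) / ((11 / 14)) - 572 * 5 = -31012 / 11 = -2819.27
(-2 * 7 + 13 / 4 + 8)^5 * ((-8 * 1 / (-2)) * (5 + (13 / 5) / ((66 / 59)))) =-4607.72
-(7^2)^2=-2401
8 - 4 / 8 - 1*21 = -27 / 2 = -13.50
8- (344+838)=-1174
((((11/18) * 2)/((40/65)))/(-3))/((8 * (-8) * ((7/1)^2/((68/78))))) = 187/1016064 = 0.00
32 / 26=16 / 13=1.23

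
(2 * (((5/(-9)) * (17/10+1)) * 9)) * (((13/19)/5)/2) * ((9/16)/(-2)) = 3159/6080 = 0.52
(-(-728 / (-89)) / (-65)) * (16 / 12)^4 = 14336 / 36045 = 0.40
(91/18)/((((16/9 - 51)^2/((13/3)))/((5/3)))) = 0.02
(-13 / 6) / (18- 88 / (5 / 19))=65 / 9492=0.01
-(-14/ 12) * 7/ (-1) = -8.17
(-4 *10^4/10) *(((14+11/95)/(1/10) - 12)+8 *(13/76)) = -9920000/19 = -522105.26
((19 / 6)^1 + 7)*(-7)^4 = 146461 / 6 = 24410.17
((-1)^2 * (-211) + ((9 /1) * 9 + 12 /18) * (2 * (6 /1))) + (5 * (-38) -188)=391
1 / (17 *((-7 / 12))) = -12 / 119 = -0.10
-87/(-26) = 87/26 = 3.35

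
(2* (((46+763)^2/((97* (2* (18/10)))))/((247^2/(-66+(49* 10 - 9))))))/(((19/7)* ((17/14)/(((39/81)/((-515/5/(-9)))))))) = 133088711350/408908181123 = 0.33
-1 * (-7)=7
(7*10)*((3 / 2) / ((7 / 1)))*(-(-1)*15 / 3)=75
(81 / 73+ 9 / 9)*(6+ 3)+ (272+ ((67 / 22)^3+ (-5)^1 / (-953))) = 236481797315 / 740770712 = 319.24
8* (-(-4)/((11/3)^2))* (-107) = -30816/121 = -254.68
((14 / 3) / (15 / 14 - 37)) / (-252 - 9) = 196 / 393849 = 0.00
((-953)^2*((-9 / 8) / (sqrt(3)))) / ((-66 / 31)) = 28154479*sqrt(3) / 176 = 277073.80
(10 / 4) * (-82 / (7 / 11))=-2255 / 7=-322.14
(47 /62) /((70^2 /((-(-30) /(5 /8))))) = 282 /37975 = 0.01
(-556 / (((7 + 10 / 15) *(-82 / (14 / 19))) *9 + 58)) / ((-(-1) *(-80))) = -973 / 1066900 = -0.00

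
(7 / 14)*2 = 1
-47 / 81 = -0.58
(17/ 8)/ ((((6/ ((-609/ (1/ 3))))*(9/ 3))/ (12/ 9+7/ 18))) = -106981/ 288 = -371.46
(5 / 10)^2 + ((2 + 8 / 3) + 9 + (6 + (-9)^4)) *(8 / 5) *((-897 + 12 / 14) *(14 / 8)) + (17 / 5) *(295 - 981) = -330290819 / 20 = -16514540.95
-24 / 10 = -12 / 5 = -2.40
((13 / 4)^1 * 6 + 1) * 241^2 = 2381321 / 2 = 1190660.50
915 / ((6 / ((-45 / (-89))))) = 77.11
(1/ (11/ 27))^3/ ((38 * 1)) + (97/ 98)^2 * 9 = 2236015575/ 242875556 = 9.21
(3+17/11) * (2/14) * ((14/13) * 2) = 200/143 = 1.40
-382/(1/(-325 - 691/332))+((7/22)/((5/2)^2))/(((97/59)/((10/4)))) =110652668693/885610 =124945.14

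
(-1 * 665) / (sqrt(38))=-35 * sqrt(38) / 2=-107.88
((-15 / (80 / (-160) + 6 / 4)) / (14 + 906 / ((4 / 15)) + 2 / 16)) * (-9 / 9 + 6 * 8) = -5640 / 27293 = -0.21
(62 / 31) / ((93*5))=2 / 465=0.00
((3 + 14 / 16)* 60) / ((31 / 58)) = 435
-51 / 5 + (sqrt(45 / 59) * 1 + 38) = 3 * sqrt(295) / 59 + 139 / 5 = 28.67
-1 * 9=-9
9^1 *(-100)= -900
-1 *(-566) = 566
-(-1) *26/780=1/30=0.03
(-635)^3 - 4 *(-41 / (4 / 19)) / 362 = -92689329971 / 362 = -256047872.85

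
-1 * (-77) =77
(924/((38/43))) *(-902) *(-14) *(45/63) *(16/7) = 409580160/19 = 21556850.53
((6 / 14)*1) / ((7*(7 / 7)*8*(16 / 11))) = 33 / 6272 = 0.01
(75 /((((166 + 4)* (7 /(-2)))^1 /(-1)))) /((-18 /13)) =-65 /714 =-0.09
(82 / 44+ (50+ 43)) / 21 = 2087 / 462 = 4.52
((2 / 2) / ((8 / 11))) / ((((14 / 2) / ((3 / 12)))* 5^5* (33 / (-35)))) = -1 / 60000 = -0.00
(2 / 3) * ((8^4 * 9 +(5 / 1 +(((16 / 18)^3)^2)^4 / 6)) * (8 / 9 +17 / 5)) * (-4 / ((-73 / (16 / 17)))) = 43591341076563652421706745758080 / 8018202624530301563974911081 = 5436.55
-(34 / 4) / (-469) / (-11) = -17 / 10318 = -0.00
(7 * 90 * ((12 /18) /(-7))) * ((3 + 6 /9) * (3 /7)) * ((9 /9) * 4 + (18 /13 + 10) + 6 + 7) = -243540 /91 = -2676.26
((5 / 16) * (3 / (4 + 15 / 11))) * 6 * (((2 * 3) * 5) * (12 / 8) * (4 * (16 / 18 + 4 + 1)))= 1111.65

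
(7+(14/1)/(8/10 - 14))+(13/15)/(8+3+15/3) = 15823/2640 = 5.99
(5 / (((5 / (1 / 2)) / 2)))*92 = 92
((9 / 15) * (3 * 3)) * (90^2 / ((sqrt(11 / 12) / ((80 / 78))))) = 1166400 * sqrt(33) / 143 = 46856.35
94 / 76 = 47 / 38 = 1.24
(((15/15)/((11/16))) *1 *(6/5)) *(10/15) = 64/55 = 1.16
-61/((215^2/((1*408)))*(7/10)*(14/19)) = -472872/453005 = -1.04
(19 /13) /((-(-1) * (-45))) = -0.03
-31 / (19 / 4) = -124 / 19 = -6.53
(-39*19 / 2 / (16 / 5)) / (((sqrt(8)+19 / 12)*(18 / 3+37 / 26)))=2745405 / 610652 - 866970*sqrt(2) / 152663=-3.54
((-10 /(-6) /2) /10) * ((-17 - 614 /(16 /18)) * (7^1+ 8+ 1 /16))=-682271 /768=-888.37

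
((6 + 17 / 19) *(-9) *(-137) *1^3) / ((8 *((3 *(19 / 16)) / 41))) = 4414962 / 361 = 12229.81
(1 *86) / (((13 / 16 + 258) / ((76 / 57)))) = 5504 / 12423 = 0.44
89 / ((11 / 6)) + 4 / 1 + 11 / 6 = 3589 / 66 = 54.38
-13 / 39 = -1 / 3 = -0.33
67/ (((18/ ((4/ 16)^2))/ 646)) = 21641/ 144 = 150.28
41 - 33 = 8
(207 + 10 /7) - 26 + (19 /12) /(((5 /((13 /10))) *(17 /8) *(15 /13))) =24445102 /133875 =182.60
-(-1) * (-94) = -94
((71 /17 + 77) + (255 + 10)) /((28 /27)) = 158895 /476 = 333.81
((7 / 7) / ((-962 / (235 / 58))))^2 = 55225 / 3113193616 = 0.00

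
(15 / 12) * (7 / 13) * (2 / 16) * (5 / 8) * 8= 175 / 416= 0.42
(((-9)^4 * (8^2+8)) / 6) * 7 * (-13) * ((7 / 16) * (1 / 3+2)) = -29255499 / 4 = -7313874.75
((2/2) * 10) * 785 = 7850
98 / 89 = 1.10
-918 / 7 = -131.14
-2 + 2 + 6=6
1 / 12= 0.08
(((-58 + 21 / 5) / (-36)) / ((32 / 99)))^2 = 8755681 / 409600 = 21.38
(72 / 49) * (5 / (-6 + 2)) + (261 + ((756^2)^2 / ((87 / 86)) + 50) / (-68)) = -229419558286535 / 48314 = -4748510955.14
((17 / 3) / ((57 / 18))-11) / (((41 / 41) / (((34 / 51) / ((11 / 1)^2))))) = -350 / 6897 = -0.05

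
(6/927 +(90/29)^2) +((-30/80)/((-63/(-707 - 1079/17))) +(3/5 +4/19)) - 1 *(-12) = 209904298223/11751276180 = 17.86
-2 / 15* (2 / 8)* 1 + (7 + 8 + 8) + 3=25.97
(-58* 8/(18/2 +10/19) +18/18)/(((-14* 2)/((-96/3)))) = -69080/1267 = -54.52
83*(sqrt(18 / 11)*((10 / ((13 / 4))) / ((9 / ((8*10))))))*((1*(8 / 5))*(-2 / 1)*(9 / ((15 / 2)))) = -339968*sqrt(22) / 143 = -11150.99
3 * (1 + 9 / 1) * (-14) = -420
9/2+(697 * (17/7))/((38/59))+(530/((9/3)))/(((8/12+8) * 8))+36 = 36948173/13832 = 2671.21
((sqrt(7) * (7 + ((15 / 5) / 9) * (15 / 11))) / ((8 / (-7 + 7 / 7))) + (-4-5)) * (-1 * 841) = 7569 + 103443 * sqrt(7) / 22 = 20009.20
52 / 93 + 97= 9073 / 93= 97.56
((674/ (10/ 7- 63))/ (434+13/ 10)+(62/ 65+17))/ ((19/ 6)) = 4372784362/ 772345535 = 5.66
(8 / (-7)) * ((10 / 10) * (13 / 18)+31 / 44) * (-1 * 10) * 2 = 22600 / 693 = 32.61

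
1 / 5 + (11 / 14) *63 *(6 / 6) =49.70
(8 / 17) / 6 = 4 / 51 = 0.08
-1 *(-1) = 1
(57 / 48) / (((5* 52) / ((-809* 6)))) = -46113 / 2080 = -22.17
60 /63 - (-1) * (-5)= -85 /21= -4.05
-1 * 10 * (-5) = 50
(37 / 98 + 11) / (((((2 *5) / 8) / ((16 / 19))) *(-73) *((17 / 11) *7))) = -78496 / 8087597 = -0.01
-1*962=-962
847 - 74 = 773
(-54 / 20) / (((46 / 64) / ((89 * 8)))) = -307584 / 115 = -2674.64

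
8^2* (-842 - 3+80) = -48960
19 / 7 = 2.71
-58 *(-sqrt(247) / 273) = 58 *sqrt(247) / 273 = 3.34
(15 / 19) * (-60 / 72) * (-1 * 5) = 125 / 38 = 3.29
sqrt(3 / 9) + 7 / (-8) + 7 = sqrt(3) / 3 + 49 / 8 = 6.70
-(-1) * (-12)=-12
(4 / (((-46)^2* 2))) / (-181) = -1 / 191498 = -0.00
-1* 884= -884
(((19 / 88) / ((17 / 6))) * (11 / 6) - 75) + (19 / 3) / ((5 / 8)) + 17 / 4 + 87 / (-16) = -268931 / 4080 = -65.91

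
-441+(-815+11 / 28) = -35157 / 28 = -1255.61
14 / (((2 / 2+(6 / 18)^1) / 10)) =105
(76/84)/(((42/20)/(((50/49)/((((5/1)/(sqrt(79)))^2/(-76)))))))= -2281520/21609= -105.58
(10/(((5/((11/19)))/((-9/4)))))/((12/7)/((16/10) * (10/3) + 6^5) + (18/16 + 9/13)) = -5841836/4075481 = -1.43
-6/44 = -3/22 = -0.14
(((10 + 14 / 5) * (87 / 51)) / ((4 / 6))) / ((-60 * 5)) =-232 / 2125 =-0.11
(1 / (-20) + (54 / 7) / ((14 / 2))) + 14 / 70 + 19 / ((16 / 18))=44349 / 1960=22.63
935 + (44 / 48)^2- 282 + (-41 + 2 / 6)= 88297 / 144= 613.17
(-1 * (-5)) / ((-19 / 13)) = -65 / 19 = -3.42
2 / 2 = 1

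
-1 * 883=-883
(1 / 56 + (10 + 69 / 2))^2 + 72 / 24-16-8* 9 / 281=1734747169 / 881216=1968.58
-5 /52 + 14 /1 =723 /52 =13.90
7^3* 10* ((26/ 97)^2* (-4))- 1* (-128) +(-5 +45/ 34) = -275568637/ 319906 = -861.41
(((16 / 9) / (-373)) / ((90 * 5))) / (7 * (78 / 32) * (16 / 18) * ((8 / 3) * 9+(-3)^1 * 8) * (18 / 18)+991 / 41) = -328 / 748527075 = -0.00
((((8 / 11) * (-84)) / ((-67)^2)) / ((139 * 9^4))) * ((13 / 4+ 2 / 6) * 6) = -4816 / 15010870347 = -0.00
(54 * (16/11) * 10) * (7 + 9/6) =73440/11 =6676.36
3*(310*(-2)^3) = -7440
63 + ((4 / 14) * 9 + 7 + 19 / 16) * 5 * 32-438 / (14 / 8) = 10739 / 7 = 1534.14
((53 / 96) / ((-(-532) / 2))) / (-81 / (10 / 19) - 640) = -265 / 101365152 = -0.00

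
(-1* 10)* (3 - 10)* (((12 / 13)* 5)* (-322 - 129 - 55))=-2125200 / 13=-163476.92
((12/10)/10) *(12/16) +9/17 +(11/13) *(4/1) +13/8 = 248803/44200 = 5.63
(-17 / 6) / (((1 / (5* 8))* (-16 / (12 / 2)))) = 85 / 2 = 42.50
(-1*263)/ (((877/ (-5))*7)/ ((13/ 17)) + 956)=17095/ 42223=0.40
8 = 8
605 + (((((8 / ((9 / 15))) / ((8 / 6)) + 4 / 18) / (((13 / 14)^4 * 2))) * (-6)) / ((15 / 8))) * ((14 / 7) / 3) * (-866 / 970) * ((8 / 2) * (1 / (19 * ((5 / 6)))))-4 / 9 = 35996250871703 / 59217663375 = 607.86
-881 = -881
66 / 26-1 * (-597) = 7794 / 13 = 599.54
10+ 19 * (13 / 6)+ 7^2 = 601 / 6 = 100.17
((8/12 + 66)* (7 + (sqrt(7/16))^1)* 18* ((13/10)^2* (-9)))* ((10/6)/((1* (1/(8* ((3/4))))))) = -1277640-45630* sqrt(7) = -1398365.63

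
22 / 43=0.51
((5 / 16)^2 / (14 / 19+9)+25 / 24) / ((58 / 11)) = 328735 / 1648128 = 0.20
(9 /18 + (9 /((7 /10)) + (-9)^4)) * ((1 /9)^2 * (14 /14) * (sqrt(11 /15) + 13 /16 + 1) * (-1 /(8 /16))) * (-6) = 184082 * sqrt(165) /2835 + 2669189 /1512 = 2599.40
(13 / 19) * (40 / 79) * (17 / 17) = 520 / 1501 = 0.35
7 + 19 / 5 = 10.80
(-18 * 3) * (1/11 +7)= -4212/11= -382.91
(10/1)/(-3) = -10/3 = -3.33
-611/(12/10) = -509.17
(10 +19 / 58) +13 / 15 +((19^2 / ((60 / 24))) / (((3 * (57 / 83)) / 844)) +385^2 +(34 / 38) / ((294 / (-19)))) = 2652325528 / 12789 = 207391.16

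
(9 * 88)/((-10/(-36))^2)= 256608/25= 10264.32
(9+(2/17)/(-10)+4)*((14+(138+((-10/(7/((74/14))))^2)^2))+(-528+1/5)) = 91495091768784/2450040425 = 37344.32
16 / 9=1.78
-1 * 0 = 0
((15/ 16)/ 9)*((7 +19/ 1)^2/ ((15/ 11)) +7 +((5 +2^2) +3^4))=8891/ 144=61.74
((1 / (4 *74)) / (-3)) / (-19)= 1 / 16872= 0.00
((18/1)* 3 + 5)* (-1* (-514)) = 30326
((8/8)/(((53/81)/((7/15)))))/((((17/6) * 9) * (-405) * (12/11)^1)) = -77/1216350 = -0.00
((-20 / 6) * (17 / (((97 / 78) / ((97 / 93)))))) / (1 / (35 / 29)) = -154700 / 2697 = -57.36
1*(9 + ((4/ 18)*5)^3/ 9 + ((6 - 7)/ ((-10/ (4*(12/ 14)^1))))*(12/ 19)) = 40877369/ 4363065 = 9.37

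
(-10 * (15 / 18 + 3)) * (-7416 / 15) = 18952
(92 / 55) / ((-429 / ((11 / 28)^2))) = -23 / 38220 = -0.00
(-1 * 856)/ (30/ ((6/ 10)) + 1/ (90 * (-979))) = -75422160/ 4405499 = -17.12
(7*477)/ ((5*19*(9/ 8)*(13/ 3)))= 8904/ 1235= 7.21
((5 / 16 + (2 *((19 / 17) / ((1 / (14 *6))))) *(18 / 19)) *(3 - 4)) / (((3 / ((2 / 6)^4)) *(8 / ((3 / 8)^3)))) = -48469 / 10027008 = -0.00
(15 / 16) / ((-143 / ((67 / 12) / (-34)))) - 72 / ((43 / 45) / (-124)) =125014870085 / 13380224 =9343.26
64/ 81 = 0.79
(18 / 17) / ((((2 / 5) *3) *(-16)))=-15 / 272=-0.06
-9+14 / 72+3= -209 / 36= -5.81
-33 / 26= -1.27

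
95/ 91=1.04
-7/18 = -0.39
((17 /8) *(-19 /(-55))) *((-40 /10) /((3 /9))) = -969 /110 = -8.81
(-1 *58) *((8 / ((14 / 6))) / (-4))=348 / 7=49.71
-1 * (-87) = 87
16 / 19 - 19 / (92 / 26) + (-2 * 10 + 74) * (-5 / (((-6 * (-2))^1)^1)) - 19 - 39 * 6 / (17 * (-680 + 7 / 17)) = -77424928 / 1682887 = -46.01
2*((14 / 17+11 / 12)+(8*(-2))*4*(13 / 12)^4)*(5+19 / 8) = -1755073 / 1377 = -1274.56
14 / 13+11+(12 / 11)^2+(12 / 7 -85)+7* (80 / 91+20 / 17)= -10413132 / 187187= -55.63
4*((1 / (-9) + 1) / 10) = 16 / 45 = 0.36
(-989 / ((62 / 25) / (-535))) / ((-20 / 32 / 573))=-195601867.74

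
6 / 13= 0.46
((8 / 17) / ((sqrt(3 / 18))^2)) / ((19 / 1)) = 48 / 323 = 0.15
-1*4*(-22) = 88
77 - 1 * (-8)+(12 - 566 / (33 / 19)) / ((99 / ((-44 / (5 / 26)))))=810.41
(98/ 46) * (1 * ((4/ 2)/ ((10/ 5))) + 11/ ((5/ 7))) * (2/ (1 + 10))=8036/ 1265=6.35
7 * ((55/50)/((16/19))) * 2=1463/80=18.29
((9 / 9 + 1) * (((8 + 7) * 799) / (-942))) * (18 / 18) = -25.45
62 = 62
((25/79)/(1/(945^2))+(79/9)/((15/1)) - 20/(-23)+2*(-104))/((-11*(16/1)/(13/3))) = -225128803601/32378940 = -6952.94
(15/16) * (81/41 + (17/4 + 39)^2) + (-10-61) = 17680559/10496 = 1684.50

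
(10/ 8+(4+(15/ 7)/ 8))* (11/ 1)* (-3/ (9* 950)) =-1133/ 53200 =-0.02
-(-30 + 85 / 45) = 253 / 9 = 28.11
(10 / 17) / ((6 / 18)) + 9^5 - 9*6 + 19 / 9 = 9026828 / 153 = 58998.88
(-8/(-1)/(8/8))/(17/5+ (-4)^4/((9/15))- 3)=0.02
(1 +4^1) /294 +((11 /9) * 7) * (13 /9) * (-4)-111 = -1273375 /7938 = -160.42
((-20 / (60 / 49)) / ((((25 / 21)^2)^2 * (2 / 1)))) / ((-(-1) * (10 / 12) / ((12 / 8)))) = -28588707 / 3906250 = -7.32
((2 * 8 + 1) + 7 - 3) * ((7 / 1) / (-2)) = -147 / 2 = -73.50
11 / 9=1.22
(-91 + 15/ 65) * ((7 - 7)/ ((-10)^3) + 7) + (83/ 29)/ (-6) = -1438319/ 2262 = -635.86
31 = 31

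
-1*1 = -1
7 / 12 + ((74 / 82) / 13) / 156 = 4045 / 6929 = 0.58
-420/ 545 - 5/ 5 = -193/ 109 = -1.77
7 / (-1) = -7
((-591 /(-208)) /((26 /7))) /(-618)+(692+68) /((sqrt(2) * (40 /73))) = -1379 /1114048+1387 * sqrt(2) /2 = 980.76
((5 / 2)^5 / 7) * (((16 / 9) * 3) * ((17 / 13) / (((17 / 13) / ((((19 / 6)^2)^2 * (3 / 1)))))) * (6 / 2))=407253125 / 6048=67336.83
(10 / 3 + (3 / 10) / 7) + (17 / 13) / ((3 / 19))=10609 / 910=11.66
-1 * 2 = -2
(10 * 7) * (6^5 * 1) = 544320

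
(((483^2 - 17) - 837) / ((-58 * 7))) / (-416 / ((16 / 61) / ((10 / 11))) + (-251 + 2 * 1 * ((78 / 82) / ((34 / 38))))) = 1755743 / 5185014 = 0.34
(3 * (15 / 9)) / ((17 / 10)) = 50 / 17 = 2.94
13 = 13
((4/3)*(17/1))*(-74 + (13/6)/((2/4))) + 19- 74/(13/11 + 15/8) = -3835637/2421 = -1584.32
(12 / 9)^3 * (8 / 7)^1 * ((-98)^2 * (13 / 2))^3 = 17793789355503616 / 27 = 659029235389022.81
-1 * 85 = -85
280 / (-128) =-35 / 16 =-2.19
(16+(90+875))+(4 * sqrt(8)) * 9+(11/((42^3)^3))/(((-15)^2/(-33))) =72 * sqrt(2)+29920847066724902279/30500353788710400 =1082.82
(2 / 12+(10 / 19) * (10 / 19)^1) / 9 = 961 / 19494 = 0.05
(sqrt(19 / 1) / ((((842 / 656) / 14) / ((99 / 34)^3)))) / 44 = 26.68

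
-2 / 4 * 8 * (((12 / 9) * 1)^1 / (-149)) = 16 / 447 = 0.04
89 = 89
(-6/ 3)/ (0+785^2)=-2/ 616225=-0.00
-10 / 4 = -5 / 2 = -2.50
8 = 8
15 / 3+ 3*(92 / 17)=361 / 17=21.24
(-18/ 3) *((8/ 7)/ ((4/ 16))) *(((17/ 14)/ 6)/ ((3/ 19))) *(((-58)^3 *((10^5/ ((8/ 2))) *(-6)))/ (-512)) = 98470587500/ 49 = 2009603826.53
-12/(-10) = 6/5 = 1.20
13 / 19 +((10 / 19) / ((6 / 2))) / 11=439 / 627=0.70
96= 96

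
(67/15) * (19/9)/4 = 1273/540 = 2.36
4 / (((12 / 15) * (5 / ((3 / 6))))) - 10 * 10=-99.50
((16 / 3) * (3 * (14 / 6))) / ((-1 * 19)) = -112 / 57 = -1.96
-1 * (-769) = 769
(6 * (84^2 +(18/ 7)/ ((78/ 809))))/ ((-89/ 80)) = -309371040/ 8099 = -38198.67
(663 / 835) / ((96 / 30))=663 / 2672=0.25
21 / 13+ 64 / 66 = 1109 / 429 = 2.59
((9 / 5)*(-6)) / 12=-9 / 10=-0.90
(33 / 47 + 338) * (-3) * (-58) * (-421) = -1166130426 / 47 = -24811285.66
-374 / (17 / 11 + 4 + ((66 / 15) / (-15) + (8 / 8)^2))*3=-462825 / 2579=-179.46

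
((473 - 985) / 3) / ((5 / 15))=-512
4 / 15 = 0.27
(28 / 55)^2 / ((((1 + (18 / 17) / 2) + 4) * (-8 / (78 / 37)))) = -64974 / 5260475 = -0.01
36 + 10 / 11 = 406 / 11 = 36.91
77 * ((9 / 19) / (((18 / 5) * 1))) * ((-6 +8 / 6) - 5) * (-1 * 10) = 55825 / 57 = 979.39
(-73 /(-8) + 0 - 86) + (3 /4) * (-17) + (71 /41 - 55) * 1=-46869 /328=-142.89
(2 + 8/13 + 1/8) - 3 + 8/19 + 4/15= 12689/29640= 0.43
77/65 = 1.18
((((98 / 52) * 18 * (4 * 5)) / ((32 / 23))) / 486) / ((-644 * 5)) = -7 / 22464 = -0.00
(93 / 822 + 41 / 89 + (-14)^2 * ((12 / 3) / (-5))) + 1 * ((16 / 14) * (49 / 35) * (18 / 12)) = -18756027 / 121930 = -153.83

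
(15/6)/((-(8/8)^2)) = -5/2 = -2.50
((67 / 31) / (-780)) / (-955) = 67 / 23091900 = 0.00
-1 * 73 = -73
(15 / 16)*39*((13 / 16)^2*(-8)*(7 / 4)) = -692055 / 2048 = -337.92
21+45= 66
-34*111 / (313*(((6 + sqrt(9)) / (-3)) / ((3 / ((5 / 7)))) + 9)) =-13209 / 9077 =-1.46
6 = 6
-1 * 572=-572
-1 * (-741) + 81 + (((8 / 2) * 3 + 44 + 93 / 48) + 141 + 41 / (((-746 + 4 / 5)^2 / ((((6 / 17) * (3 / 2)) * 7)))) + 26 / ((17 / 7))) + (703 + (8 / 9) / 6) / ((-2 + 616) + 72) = 37154140460621 / 35978762736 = 1032.67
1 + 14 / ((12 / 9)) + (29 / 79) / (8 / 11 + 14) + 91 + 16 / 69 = 15123439 / 147177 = 102.76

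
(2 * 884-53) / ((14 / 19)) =4655 / 2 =2327.50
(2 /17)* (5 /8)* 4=5 /17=0.29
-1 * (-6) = 6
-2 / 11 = -0.18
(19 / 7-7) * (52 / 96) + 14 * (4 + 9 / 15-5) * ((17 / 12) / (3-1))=-2641 / 420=-6.29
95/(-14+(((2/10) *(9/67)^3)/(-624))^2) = -9294779684629088000/1369757006155806551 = -6.79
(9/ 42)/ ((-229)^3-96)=-0.00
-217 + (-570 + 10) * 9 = -5257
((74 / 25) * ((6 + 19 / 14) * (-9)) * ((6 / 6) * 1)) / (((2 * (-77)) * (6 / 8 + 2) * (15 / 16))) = 365856 / 741125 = 0.49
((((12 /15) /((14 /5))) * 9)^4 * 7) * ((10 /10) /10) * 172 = 9027936 /1715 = 5264.10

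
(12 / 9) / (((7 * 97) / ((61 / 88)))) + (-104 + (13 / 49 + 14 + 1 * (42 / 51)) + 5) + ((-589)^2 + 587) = 1852766118191 / 5332866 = 347424.09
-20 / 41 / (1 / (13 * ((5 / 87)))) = -1300 / 3567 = -0.36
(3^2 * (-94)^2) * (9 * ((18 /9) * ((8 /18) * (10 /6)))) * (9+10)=20146080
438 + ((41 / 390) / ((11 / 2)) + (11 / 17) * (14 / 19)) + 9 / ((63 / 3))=438.92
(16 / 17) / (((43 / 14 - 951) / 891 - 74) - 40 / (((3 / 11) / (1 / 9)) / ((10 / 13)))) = -2594592 / 241490287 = -0.01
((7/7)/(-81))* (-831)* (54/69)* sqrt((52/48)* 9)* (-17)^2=80053* sqrt(39)/69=7245.37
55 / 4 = 13.75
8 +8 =16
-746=-746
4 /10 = 2 /5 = 0.40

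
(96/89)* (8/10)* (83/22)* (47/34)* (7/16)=163842/83215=1.97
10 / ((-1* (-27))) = 10 / 27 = 0.37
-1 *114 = -114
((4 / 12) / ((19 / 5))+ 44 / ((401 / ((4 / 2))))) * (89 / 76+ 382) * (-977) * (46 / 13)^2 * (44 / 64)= -387460044109061 / 391433744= -989848.35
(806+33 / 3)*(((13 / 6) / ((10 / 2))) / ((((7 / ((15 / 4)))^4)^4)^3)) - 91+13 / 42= -1582335009595396218880143629429961058803987286501267336789445390280248807 / 17447642531643981094948836931792693241065504175875363188714006764322816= -90.69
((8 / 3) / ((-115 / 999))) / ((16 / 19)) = -6327 / 230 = -27.51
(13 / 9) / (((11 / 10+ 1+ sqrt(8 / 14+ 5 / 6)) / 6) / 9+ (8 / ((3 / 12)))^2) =9057828780 / 6421547710631 - 3900*sqrt(2478) / 6421547710631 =0.00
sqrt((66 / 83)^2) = 66 / 83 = 0.80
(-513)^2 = 263169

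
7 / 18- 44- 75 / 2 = -730 / 9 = -81.11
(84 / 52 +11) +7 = 255 / 13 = 19.62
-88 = -88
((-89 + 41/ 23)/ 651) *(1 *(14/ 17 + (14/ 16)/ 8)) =-8555/ 68448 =-0.12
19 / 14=1.36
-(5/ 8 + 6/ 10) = -1.22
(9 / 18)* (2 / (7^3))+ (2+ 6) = 2745 / 343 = 8.00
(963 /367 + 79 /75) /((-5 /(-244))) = 24697192 /137625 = 179.45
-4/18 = -2/9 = -0.22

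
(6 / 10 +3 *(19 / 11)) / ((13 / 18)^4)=33382368 / 1570855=21.25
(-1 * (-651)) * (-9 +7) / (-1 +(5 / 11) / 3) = 3069 / 2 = 1534.50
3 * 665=1995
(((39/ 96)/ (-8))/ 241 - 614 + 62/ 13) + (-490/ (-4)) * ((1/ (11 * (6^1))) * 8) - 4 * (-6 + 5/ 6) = -15184871881/ 26467584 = -573.72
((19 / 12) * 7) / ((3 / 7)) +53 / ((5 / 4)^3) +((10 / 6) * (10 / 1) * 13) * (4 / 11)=6523357 / 49500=131.78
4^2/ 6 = 2.67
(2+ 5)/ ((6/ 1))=7/ 6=1.17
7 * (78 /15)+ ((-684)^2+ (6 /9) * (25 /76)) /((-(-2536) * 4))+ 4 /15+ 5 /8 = 96460289 /1156416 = 83.41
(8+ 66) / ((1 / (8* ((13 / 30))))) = 256.53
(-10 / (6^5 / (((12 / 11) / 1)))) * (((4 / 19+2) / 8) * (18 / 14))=-0.00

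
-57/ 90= -19/ 30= -0.63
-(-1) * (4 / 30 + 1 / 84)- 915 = -384239 / 420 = -914.85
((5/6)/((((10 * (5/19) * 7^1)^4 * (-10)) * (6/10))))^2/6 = 16983563041/70042332150000000000000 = 0.00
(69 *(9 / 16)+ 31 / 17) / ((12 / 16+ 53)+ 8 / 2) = 1579 / 2244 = 0.70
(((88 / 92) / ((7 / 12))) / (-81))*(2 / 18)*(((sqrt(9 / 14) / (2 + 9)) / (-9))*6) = 8*sqrt(14) / 273861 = 0.00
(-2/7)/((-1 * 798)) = 1/2793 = 0.00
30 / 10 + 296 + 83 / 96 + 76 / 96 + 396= 22293 / 32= 696.66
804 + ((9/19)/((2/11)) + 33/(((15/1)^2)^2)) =517236043/641250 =806.61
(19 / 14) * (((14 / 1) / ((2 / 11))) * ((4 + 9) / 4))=339.62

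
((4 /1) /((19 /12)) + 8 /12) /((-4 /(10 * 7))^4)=136556875 /456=299466.83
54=54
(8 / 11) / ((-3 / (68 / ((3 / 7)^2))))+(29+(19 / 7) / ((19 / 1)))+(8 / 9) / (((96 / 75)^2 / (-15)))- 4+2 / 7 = -19282553 / 266112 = -72.46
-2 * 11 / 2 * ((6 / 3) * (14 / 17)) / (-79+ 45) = 0.53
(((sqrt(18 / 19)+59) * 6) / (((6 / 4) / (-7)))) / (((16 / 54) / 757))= -8441307 / 2 - 429219 * sqrt(38) / 38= -4290282.02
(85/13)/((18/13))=85/18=4.72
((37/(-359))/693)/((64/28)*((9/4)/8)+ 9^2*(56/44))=-74/51615225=-0.00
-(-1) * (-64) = -64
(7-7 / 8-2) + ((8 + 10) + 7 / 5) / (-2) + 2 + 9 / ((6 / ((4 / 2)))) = -23 / 40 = -0.58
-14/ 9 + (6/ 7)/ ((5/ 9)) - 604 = -190264/ 315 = -604.01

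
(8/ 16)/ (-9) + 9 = 161/ 18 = 8.94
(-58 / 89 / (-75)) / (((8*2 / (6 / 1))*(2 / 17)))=0.03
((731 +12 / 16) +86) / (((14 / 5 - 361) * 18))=-16355 / 128952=-0.13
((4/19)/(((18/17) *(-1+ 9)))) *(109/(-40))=-1853/27360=-0.07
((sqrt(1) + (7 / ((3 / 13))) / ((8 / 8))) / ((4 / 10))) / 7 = 235 / 21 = 11.19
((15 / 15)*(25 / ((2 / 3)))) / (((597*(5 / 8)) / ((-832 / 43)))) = -16640 / 8557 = -1.94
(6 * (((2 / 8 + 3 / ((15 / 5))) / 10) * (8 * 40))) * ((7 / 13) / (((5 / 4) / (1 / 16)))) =6.46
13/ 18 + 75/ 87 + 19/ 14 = 5374/ 1827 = 2.94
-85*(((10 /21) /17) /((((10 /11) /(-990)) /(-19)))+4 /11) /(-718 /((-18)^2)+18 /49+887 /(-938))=144195986970 /8173847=17641.14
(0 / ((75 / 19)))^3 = 0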